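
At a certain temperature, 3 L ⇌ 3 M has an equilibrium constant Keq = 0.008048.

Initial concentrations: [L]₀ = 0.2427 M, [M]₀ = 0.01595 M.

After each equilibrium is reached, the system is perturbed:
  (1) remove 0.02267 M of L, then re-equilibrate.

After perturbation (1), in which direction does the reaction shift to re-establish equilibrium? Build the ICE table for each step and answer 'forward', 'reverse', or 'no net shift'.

Direction: reverse

Q₀ = 2.8384e-04 vs Keq = 0.008048 ⇒ Q<K, forward
Step 1:
                   L          M
  Initial     0.2427    0.01595
  Change    -0.02723    0.02723
  Equil       0.2155    0.04318
  solve Keq expr → x = 0.009077; check Q = 0.008048
Then remove 0.02267 M of L.
Step 2:
                   L          M
  Initial     0.1928    0.04318
  Change    0.003785  -0.003785
  Equil       0.1966     0.0394
  solve Keq expr → x = -0.001262; check Q = 0.008048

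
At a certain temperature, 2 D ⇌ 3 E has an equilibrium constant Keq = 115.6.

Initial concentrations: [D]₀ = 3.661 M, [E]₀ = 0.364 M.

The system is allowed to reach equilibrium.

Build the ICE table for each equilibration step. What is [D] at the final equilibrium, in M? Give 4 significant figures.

Q₀ = 0.003598 vs Keq = 115.6 ⇒ Q<K, forward
Step 1:
                  D         E
  I           3.661     0.364
  C          -2.768     4.152
  E          0.8927     4.516
  solve Keq expr → x = 1.384; check Q = 115.6

[D]_eq = 0.8927 M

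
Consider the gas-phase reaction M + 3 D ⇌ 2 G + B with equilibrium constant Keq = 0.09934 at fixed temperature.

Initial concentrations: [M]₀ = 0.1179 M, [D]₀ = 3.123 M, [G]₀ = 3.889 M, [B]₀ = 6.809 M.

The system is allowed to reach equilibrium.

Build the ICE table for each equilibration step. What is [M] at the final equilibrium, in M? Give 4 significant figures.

Q₀ = 28.68 vs Keq = 0.09934 ⇒ Q>K, reverse
Step 1:
                    M           D           G           B
  Initial      0.1179       3.123       3.889       6.809
  Change       0.9554       2.866      -1.911     -0.9554
  Equil         1.073       5.989       1.978       5.854
  solve Keq expr → x = -0.9554; check Q = 0.09934

[M]_eq = 1.073 M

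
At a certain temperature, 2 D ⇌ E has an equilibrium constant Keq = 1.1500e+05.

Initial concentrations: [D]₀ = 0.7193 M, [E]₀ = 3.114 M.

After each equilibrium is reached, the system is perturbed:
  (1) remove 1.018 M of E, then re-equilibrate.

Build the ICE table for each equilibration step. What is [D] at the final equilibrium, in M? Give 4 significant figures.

Q₀ = 6.019 vs Keq = 1.1500e+05 ⇒ Q<K, forward
Step 1:
                    D           E
  I            0.7193       3.114
  C           -0.7138      0.3569
  E          0.005494       3.471
  solve Keq expr → x = 0.3569; check Q = 1.1500e+05
Then remove 1.018 M of E.
Step 2:
                    D           E
  I          0.005494       2.453
  C       -8.7498e-04  4.3749e-04
  E          0.004619       2.453
  solve Keq expr → x = 4.3749e-04; check Q = 1.1500e+05

[D]_eq = 0.004619 M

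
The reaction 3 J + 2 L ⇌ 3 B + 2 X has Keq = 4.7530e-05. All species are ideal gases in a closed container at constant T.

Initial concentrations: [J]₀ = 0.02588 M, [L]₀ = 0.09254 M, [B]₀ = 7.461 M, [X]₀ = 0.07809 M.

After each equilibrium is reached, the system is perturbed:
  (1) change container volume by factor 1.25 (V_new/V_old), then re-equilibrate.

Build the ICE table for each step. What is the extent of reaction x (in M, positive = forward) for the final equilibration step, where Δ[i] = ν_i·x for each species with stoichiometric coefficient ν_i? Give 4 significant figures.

Q₀ = 1.7062e+07 vs Keq = 4.7530e-05 ⇒ Q>K, reverse
Step 1:
                  J         L         B         X
  I         0.02588   0.09254     7.461   0.07809
  C          0.1171   0.07809   -0.1171  -0.07809
  E           0.143    0.1706     7.344 3.1966e-06
  solve Keq expr → x = -0.03904; check Q = 4.7530e-05
Then change container volume by factor 1.25 (V_new/V_old).
Step 2:
                  J         L         B         X
  I          0.1144    0.1365     5.875 2.5573e-06
  C               0         0         0         0
  E          0.1144    0.1365     5.875 2.5573e-06
  solve Keq expr → x = 0; check Q = 4.7530e-05

x = 0 M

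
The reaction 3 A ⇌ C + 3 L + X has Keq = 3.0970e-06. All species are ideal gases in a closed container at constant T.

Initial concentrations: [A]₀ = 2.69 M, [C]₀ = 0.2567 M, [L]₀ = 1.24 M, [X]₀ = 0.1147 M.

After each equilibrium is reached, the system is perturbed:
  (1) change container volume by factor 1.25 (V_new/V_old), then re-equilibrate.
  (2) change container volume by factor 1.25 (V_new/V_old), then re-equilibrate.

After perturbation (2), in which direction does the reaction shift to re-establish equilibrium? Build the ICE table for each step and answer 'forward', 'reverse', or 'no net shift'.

Direction: forward

Q₀ = 0.002884 vs Keq = 3.0970e-06 ⇒ Q>K, reverse
Step 1:
                  A         C         L         X
  Initial      2.69    0.2567      1.24    0.1147
  Change     0.3416   -0.1139   -0.3416   -0.1139
  Equil       3.032    0.1428    0.8984 8.3314e-04
  solve Keq expr → x = -0.1139; check Q = 3.0970e-06
Then change container volume by factor 1.25 (V_new/V_old).
Step 2:
                  A         C         L         X
  Initial     2.425    0.1143    0.7187 6.6651e-04
  Change  -0.001096 3.6546e-04  0.001096 3.6546e-04
  Equil       2.424    0.1146    0.7198  0.001032
  solve Keq expr → x = 3.6546e-04; check Q = 3.0970e-06
Then change container volume by factor 1.25 (V_new/V_old).
Step 3:
                  A         C         L         X
  Initial     1.939   0.09171    0.5759 8.2558e-04
  Change   -0.00134 4.4658e-04   0.00134 4.4658e-04
  Equil       1.938   0.09215    0.5772  0.001272
  solve Keq expr → x = 4.4658e-04; check Q = 3.0970e-06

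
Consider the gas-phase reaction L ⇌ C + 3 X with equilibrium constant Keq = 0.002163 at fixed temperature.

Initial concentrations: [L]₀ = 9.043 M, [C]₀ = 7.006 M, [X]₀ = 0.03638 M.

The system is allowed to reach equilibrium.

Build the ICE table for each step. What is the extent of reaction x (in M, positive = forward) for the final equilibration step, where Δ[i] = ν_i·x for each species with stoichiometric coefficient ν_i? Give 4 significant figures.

x = 0.03467 M

Q₀ = 3.7303e-05 vs Keq = 0.002163 ⇒ Q<K, forward
Step 1:
                  L         C         X
  I           9.043     7.006   0.03638
  C        -0.03467   0.03467     0.104
  E           9.008     7.041    0.1404
  solve Keq expr → x = 0.03467; check Q = 0.002163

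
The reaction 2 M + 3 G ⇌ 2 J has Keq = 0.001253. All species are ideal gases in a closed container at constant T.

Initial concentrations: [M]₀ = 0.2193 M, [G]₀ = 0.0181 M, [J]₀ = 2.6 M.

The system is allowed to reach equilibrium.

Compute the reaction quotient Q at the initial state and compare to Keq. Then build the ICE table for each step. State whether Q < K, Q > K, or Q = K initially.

Q₀ = 2.3705e+07 vs Keq = 0.001253 ⇒ Q>K, reverse
Step 1:
                  M         G         J
  I          0.2193    0.0181       2.6
  C           2.124     3.186    -2.124
  E           2.343     3.204    0.4758
  solve Keq expr → x = -1.062; check Q = 0.001253

Q₀ = 2.3705e+07; Q > K (proceeds reverse)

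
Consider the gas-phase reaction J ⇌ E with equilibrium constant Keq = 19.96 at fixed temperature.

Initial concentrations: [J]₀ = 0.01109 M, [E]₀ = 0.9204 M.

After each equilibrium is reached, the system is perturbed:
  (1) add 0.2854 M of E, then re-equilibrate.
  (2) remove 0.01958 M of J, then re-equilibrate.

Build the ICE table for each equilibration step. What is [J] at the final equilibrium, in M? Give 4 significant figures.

Q₀ = 82.99 vs Keq = 19.96 ⇒ Q>K, reverse
Step 1:
                  J         E
  init      0.01109    0.9204
  Δ         0.03335  -0.03335
  eq        0.04444     0.887
  solve Keq expr → x = -0.03335; check Q = 19.96
Then add 0.2854 M of E.
Step 2:
                  J         E
  init      0.04444     1.172
  Δ         0.01362  -0.01362
  eq        0.05806     1.159
  solve Keq expr → x = -0.01362; check Q = 19.96
Then remove 0.01958 M of J.
Step 3:
                  J         E
  init      0.03848     1.159
  Δ         0.01865  -0.01865
  eq        0.05712      1.14
  solve Keq expr → x = -0.01865; check Q = 19.96

[J]_eq = 0.05712 M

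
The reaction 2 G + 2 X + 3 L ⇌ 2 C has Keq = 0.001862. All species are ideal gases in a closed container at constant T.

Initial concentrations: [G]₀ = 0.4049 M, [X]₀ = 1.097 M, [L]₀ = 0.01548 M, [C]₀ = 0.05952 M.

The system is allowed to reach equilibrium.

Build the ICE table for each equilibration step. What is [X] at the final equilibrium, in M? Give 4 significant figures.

Q₀ = 4841 vs Keq = 0.001862 ⇒ Q>K, reverse
Step 1:
                   G          X          L          C
  init        0.4049      1.097    0.01548    0.05952
  Δ          0.05875    0.05875    0.08812   -0.05875
  eq          0.4636      1.156     0.1036 7.7109e-04
  solve Keq expr → x = -0.02937; check Q = 0.001862

[X]_eq = 1.156 M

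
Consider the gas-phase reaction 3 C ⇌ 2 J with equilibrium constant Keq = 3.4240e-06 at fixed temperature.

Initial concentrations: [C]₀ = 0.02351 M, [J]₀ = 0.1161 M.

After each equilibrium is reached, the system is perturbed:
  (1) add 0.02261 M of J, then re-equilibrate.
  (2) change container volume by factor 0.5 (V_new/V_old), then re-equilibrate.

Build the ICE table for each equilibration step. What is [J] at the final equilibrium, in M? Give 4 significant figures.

Q₀ = 1037 vs Keq = 3.4240e-06 ⇒ Q>K, reverse
Step 1:
                  C         J
  init      0.02351    0.1161
  Δ          0.1739   -0.1159
  eq         0.1974 1.6231e-04
  solve Keq expr → x = -0.05797; check Q = 3.4240e-06
Then add 0.02261 M of J.
Step 2:
                  C         J
  init       0.1974   0.02277
  Δ         0.03385  -0.02257
  eq         0.2313 2.0580e-04
  solve Keq expr → x = -0.01128; check Q = 3.4240e-06
Then change container volume by factor 0.5 (V_new/V_old).
Step 3:
                  C         J
  init       0.4625 4.1159e-04
  Δ       -2.5501e-04 1.7001e-04
  eq         0.4623 5.8160e-04
  solve Keq expr → x = 8.5003e-05; check Q = 3.4240e-06

[J]_eq = 5.8160e-04 M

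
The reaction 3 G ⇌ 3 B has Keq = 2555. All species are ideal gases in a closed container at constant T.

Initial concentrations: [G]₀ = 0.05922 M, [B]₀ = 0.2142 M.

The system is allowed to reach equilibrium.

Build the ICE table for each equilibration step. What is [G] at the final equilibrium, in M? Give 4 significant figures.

[G]_eq = 0.01864 M

Q₀ = 47.32 vs Keq = 2555 ⇒ Q<K, forward
Step 1:
                   G          B
  I          0.05922     0.2142
  C         -0.04058    0.04058
  E          0.01864     0.2548
  solve Keq expr → x = 0.01353; check Q = 2555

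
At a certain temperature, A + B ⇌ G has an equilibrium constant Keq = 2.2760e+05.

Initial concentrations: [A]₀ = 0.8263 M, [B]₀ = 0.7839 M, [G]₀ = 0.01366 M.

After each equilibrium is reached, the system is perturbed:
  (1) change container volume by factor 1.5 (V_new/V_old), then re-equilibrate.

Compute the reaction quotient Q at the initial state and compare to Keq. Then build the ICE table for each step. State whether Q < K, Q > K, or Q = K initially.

Q₀ = 0.02109 vs Keq = 2.2760e+05 ⇒ Q<K, forward
Step 1:
                  A         B         G
  I          0.8263    0.7839   0.01366
  C         -0.7838   -0.7838    0.7838
  E         0.04248 8.2478e-05    0.7975
  solve Keq expr → x = 0.7838; check Q = 2.2760e+05
Then change container volume by factor 1.5 (V_new/V_old).
Step 2:
                  A         B         G
  I         0.02832 5.4985e-05    0.5317
  C       2.7409e-05 2.7409e-05 -2.7409e-05
  E         0.02835 8.2394e-05    0.5316
  solve Keq expr → x = -2.7409e-05; check Q = 2.2760e+05

Q₀ = 0.02109; Q < K (proceeds forward)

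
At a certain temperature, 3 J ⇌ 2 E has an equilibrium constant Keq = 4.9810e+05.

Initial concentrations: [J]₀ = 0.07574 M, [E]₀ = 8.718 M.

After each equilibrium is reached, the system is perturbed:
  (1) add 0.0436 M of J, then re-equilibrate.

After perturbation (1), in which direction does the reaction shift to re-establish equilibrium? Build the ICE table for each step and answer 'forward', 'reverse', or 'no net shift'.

Q₀ = 1.7493e+05 vs Keq = 4.9810e+05 ⇒ Q<K, forward
Step 1:
                  J         E
  I         0.07574     8.718
  C        -0.02224   0.01483
  E          0.0535     8.733
  solve Keq expr → x = 0.007414; check Q = 4.9810e+05
Then add 0.0436 M of J.
Step 2:
                  J         E
  I          0.0971     8.733
  C        -0.04348   0.02899
  E         0.05362     8.762
  solve Keq expr → x = 0.01449; check Q = 4.9810e+05

Direction: forward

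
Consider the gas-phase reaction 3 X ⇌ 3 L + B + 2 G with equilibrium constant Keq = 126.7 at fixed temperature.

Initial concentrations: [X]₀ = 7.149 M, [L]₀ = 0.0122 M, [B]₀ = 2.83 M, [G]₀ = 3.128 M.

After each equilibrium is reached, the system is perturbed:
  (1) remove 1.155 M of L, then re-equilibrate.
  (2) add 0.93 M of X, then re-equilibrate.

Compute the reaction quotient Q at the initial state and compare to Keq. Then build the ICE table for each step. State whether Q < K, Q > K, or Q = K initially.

Q₀ = 1.3761e-07 vs Keq = 126.7 ⇒ Q<K, forward
Step 1:
                  X         L         B         G
  Initial     7.149    0.0122      2.83     3.128
  Change     -3.588     3.588     1.196     2.392
  Equil       3.561       3.6     4.026      5.52
  solve Keq expr → x = 1.196; check Q = 126.7
Then remove 1.155 M of L.
Step 2:
                  X         L         B         G
  Initial     3.561     2.445     4.026      5.52
  Change     -0.496     0.496    0.1653    0.3307
  Equil       3.065     2.941     4.191      5.85
  solve Keq expr → x = 0.1653; check Q = 126.7
Then add 0.93 M of X.
Step 3:
                  X         L         B         G
  Initial     3.995     2.941     4.191      5.85
  Change    -0.3879    0.3879    0.1293    0.2586
  Equil       3.607     3.329     4.321     6.109
  solve Keq expr → x = 0.1293; check Q = 126.7

Q₀ = 1.3761e-07; Q < K (proceeds forward)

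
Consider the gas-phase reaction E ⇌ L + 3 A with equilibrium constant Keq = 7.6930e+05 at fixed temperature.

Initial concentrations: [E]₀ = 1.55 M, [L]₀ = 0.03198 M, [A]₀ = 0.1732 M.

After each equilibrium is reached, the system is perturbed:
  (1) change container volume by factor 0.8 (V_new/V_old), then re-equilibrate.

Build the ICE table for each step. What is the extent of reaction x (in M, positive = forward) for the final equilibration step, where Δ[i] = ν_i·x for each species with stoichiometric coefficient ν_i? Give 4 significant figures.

Q₀ = 1.0720e-04 vs Keq = 7.6930e+05 ⇒ Q<K, forward
Step 1:
                  E         L         A
  init         1.55   0.03198    0.1732
  Δ           -1.55      1.55     4.649
  eq      2.3060e-04     1.582     4.823
  solve Keq expr → x = 1.55; check Q = 7.6930e+05
Then change container volume by factor 0.8 (V_new/V_old).
Step 2:
                  E         L         A
  init    2.8825e-04     1.977     6.028
  Δ       2.7443e-04 -2.7443e-04 -8.2329e-04
  eq      5.6268e-04     1.977     6.027
  solve Keq expr → x = -2.7443e-04; check Q = 7.6930e+05

x = -2.7443e-04 M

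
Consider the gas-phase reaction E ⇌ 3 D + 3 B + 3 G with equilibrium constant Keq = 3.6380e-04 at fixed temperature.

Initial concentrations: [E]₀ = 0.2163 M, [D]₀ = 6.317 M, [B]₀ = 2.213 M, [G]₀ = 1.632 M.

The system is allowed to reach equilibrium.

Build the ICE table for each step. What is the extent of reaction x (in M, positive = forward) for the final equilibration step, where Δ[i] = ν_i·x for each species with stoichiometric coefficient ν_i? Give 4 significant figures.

Q₀ = 5.4901e+04 vs Keq = 3.6380e-04 ⇒ Q>K, reverse
Step 1:
                  E         D         B         G
  init       0.2163     6.317     2.213     1.632
  Δ          0.5364    -1.609    -1.609    -1.609
  eq         0.7527     4.708    0.6038   0.02284
  solve Keq expr → x = -0.5364; check Q = 3.6380e-04

x = -0.5364 M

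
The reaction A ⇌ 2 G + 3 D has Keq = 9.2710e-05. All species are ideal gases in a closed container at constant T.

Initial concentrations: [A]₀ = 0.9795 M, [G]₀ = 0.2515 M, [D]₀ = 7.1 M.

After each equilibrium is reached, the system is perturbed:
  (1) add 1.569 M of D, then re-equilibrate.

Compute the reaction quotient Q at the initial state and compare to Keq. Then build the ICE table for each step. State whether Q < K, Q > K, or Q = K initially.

Q₀ = 23.11 vs Keq = 9.2710e-05 ⇒ Q>K, reverse
Step 1:
                  A         G         D
  Initial    0.9795    0.2515       7.1
  Change     0.1255   -0.2509   -0.3764
  Equil       1.105 5.8054e-04     6.724
  solve Keq expr → x = -0.1255; check Q = 9.2710e-05
Then add 1.569 M of D.
Step 2:
                  A         G         D
  Initial     1.105 5.8054e-04     8.293
  Change  7.8335e-05 -1.5667e-04 -2.3500e-04
  Equil       1.105 4.2387e-04     8.292
  solve Keq expr → x = -7.8335e-05; check Q = 9.2710e-05

Q₀ = 23.11; Q > K (proceeds reverse)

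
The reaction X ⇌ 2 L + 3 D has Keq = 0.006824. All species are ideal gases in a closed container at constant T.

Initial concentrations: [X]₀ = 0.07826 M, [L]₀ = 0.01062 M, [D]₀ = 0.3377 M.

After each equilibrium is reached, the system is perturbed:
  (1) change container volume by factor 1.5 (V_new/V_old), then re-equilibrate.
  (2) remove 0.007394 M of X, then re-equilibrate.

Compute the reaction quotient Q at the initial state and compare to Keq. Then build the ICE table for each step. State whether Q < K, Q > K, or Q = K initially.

Q₀ = 5.5501e-05 vs Keq = 0.006824 ⇒ Q<K, forward
Step 1:
                   X          L          D
  I          0.07826    0.01062     0.3377
  C          -0.0283    0.05659    0.08489
  E          0.04996    0.06721     0.4226
  solve Keq expr → x = 0.0283; check Q = 0.006824
Then change container volume by factor 1.5 (V_new/V_old).
Step 2:
                   X          L          D
  I          0.03331    0.04481     0.2817
  C         -0.01167    0.02335    0.03502
  E          0.02163    0.06816     0.3168
  solve Keq expr → x = 0.01167; check Q = 0.006824
Then remove 0.007394 M of X.
Step 3:
                   X          L          D
  I          0.01424    0.06816     0.3168
  C         0.002712  -0.005423  -0.008135
  E          0.01695    0.06273     0.3086
  solve Keq expr → x = -0.002712; check Q = 0.006824

Q₀ = 5.5501e-05; Q < K (proceeds forward)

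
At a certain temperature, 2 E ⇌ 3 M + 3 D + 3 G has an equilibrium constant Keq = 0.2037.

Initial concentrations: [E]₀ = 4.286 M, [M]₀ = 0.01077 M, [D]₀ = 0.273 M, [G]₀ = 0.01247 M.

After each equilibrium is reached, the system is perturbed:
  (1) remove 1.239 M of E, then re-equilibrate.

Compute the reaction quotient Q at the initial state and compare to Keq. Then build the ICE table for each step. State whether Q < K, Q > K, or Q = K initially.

Q₀ = 2.6831e-15 vs Keq = 0.2037 ⇒ Q<K, forward
Step 1:
                  E         M         D         G
  I           4.286   0.01077     0.273   0.01247
  C         -0.6813     1.022     1.022     1.022
  E           3.605     1.033     1.295     1.034
  solve Keq expr → x = 0.3406; check Q = 0.2037
Then remove 1.239 M of E.
Step 2:
                  E         M         D         G
  I           2.366     1.033     1.295     1.034
  C         0.06209  -0.09313  -0.09313  -0.09313
  E           2.428    0.9396     1.202    0.9413
  solve Keq expr → x = -0.03104; check Q = 0.2037

Q₀ = 2.6831e-15; Q < K (proceeds forward)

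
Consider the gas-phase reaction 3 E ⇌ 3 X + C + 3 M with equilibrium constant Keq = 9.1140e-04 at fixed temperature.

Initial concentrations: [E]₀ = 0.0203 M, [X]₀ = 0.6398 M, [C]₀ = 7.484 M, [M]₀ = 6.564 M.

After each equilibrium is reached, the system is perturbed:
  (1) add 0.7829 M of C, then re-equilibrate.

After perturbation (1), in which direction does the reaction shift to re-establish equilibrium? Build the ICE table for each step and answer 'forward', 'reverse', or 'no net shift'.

Q₀ = 6.6265e+07 vs Keq = 9.1140e-04 ⇒ Q>K, reverse
Step 1:
                    E           X           C           M
  init         0.0203      0.6398       7.484       6.564
  Δ            0.6343     -0.6343     -0.2114     -0.6343
  eq           0.6546    0.005524       7.273        5.93
  solve Keq expr → x = -0.2114; check Q = 9.1140e-04
Then add 0.7829 M of C.
Step 2:
                    E           X           C           M
  init         0.6546    0.005524       8.055        5.93
  Δ        1.8342e-04 -1.8342e-04 -6.1140e-05 -1.8342e-04
  eq           0.6548    0.005341       8.055        5.93
  solve Keq expr → x = -6.1140e-05; check Q = 9.1140e-04

Direction: reverse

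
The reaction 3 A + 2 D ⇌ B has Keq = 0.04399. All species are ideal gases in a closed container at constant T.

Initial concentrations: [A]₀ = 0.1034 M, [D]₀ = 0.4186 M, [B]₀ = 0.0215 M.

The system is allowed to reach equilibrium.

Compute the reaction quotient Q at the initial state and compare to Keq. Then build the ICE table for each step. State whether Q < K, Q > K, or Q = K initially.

Q₀ = 111 vs Keq = 0.04399 ⇒ Q>K, reverse
Step 1:
                   A          D          B
  init        0.1034     0.4186     0.0215
  Δ          0.06437    0.04291   -0.02146
  eq          0.1678     0.4615 4.4243e-05
  solve Keq expr → x = -0.02146; check Q = 0.04399

Q₀ = 111; Q > K (proceeds reverse)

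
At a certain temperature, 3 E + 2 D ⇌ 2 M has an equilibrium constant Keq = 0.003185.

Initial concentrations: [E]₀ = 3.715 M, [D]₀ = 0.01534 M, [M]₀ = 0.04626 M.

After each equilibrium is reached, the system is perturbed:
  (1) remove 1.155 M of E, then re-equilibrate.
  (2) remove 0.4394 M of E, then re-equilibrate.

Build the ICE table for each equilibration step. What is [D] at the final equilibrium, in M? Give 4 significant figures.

Q₀ = 0.1774 vs Keq = 0.003185 ⇒ Q>K, reverse
Step 1:
                   E          D          M
  Initial      3.715    0.01534    0.04626
  Change     0.04247    0.02832   -0.02832
  Equil        3.757    0.04366    0.01794
  solve Keq expr → x = -0.01416; check Q = 0.003185
Then remove 1.155 M of E.
Step 2:
                   E          D          M
  Initial      2.602    0.04366    0.01794
  Change    0.009142   0.006095  -0.006095
  Equil        2.612    0.04975    0.01185
  solve Keq expr → x = -0.003047; check Q = 0.003185
Then remove 0.4394 M of E.
Step 3:
                   E          D          M
  Initial      2.172    0.04975    0.01185
  Change    0.003605   0.002403  -0.002403
  Equil        2.176    0.05215   0.009447
  solve Keq expr → x = -0.001202; check Q = 0.003185

[D]_eq = 0.05215 M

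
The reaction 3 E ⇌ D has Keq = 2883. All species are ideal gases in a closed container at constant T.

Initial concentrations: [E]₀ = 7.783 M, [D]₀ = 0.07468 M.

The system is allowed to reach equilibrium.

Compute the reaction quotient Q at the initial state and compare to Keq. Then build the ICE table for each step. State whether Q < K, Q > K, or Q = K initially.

Q₀ = 1.5840e-04 vs Keq = 2883 ⇒ Q<K, forward
Step 1:
                   E          D
  I            7.783    0.07468
  C           -7.686      2.562
  E          0.09707      2.637
  solve Keq expr → x = 2.562; check Q = 2883

Q₀ = 1.5840e-04; Q < K (proceeds forward)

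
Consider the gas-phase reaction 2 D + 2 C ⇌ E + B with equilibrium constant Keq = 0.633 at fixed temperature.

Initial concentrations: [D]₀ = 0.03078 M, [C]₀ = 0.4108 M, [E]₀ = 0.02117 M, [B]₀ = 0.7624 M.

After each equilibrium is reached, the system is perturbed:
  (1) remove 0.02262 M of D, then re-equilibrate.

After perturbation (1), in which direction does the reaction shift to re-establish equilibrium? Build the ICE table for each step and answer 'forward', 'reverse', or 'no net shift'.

Q₀ = 100.9 vs Keq = 0.633 ⇒ Q>K, reverse
Step 1:
                  D         C         E         B
  init      0.03078    0.4108   0.02117    0.7624
  Δ         0.04057   0.04057  -0.02029  -0.02029
  eq        0.07135    0.4514 8.8470e-04    0.7421
  solve Keq expr → x = -0.02029; check Q = 0.633
Then remove 0.02262 M of D.
Step 2:
                  D         C         E         B
  init      0.04873    0.4514 8.8470e-04    0.7421
  Δ       9.0900e-04 9.0900e-04 -4.5450e-04 -4.5450e-04
  eq        0.04964    0.4523 4.3020e-04    0.7417
  solve Keq expr → x = -4.5450e-04; check Q = 0.633

Direction: reverse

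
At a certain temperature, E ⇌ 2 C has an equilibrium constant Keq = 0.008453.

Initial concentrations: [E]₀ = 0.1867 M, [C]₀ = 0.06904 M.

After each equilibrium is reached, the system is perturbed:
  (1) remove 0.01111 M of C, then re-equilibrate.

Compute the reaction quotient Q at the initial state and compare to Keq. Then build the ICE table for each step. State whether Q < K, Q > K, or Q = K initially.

Q₀ = 0.02553 vs Keq = 0.008453 ⇒ Q>K, reverse
Step 1:
                   E          C
  I           0.1867    0.06904
  C          0.01393   -0.02786
  E           0.2006    0.04118
  solve Keq expr → x = -0.01393; check Q = 0.008453
Then remove 0.01111 M of C.
Step 2:
                   E          C
  I           0.2006    0.03007
  C        -0.005282    0.01056
  E           0.1953    0.04064
  solve Keq expr → x = 0.005282; check Q = 0.008453

Q₀ = 0.02553; Q > K (proceeds reverse)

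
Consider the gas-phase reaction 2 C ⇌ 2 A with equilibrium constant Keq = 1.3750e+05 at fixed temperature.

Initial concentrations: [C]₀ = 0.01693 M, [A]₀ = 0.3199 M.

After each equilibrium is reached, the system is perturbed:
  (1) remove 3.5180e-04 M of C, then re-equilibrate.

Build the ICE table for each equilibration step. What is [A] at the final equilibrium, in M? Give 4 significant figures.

Q₀ = 357 vs Keq = 1.3750e+05 ⇒ Q<K, forward
Step 1:
                   C          A
  I          0.01693     0.3199
  C         -0.01602    0.01602
  E       9.0592e-04     0.3359
  solve Keq expr → x = 0.008012; check Q = 1.3750e+05
Then remove 3.5180e-04 M of C.
Step 2:
                   C          A
  I       5.5412e-04     0.3359
  C       3.5085e-04 -3.5085e-04
  E       9.0497e-04     0.3356
  solve Keq expr → x = -1.7543e-04; check Q = 1.3750e+05

[A]_eq = 0.3356 M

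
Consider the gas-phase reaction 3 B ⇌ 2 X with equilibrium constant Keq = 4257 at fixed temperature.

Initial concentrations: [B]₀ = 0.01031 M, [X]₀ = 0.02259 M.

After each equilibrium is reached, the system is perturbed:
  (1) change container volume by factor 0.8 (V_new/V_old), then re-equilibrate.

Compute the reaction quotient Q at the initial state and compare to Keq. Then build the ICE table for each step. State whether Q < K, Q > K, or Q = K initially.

Q₀ = 465.6 vs Keq = 4257 ⇒ Q<K, forward
Step 1:
                   B          X
  Initial    0.01031    0.02259
  Change   -0.004913   0.003276
  Equil     0.005397    0.02587
  solve Keq expr → x = 0.001638; check Q = 4257
Then change container volume by factor 0.8 (V_new/V_old).
Step 2:
                   B          X
  Initial   0.006746    0.03233
  Change  -4.4527e-04 2.9685e-04
  Equil       0.0063    0.03263
  solve Keq expr → x = 1.4842e-04; check Q = 4257

Q₀ = 465.6; Q < K (proceeds forward)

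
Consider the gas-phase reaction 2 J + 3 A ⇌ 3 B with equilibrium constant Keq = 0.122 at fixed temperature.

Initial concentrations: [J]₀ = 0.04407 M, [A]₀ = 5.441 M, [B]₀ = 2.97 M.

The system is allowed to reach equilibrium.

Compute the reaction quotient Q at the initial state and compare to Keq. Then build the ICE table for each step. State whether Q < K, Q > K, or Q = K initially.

Q₀ = 83.74 vs Keq = 0.122 ⇒ Q>K, reverse
Step 1:
                   J          A          B
  I          0.04407      5.441       2.97
  C           0.5386     0.8079    -0.8079
  E           0.5827      6.249      2.162
  solve Keq expr → x = -0.2693; check Q = 0.122

Q₀ = 83.74; Q > K (proceeds reverse)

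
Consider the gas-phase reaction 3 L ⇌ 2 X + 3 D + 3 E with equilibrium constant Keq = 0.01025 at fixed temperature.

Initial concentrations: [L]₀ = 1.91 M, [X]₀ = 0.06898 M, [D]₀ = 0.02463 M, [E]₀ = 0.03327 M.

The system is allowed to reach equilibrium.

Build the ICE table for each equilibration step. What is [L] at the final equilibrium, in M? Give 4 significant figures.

Q₀ = 3.7575e-13 vs Keq = 0.01025 ⇒ Q<K, forward
Step 1:
                    L           X           D           E
  I              1.91     0.06898     0.02463     0.03327
  C           -0.6366      0.4244      0.6366      0.6366
  E             1.273      0.4934      0.6613      0.6699
  solve Keq expr → x = 0.2122; check Q = 0.01025

[L]_eq = 1.273 M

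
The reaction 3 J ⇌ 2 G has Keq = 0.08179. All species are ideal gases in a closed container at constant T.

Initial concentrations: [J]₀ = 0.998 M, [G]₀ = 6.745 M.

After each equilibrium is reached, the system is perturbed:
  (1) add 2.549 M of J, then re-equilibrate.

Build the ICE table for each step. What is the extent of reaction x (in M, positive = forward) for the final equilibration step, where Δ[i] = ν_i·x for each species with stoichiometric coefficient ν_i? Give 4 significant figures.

Q₀ = 45.77 vs Keq = 0.08179 ⇒ Q>K, reverse
Step 1:
                  J         G
  Initial     0.998     6.745
  Change      4.535    -3.023
  Equil       5.533     3.722
  solve Keq expr → x = -1.512; check Q = 0.08179
Then add 2.549 M of J.
Step 2:
                  J         G
  Initial     8.082     3.722
  Change     -1.561      1.04
  Equil       6.521     4.762
  solve Keq expr → x = 0.5202; check Q = 0.08179

x = 0.5202 M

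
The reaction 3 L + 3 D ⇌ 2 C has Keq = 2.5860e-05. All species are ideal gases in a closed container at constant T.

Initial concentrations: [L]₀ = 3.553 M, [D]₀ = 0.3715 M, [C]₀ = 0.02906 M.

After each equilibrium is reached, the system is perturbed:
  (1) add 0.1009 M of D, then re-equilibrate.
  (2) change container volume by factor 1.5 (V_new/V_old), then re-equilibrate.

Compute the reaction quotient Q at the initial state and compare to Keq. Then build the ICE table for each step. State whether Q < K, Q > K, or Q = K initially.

Q₀ = 3.6722e-04 vs Keq = 2.5860e-05 ⇒ Q>K, reverse
Step 1:
                    L           D           C
  init          3.553      0.3715     0.02906
  Δ           0.03041     0.03041    -0.02027
  eq            3.583      0.4019    0.008789
  solve Keq expr → x = -0.01014; check Q = 2.5860e-05
Then add 0.1009 M of D.
Step 2:
                    L           D           C
  init          3.583      0.5028    0.008789
  Δ         -0.004955   -0.004955    0.003303
  eq            3.578      0.4979     0.01209
  solve Keq expr → x = 0.001652; check Q = 2.5860e-05
Then change container volume by factor 1.5 (V_new/V_old).
Step 3:
                    L           D           C
  init          2.386      0.3319    0.008061
  Δ          0.006536    0.006536   -0.004357
  eq            2.392      0.3384    0.003704
  solve Keq expr → x = -0.002179; check Q = 2.5860e-05

Q₀ = 3.6722e-04; Q > K (proceeds reverse)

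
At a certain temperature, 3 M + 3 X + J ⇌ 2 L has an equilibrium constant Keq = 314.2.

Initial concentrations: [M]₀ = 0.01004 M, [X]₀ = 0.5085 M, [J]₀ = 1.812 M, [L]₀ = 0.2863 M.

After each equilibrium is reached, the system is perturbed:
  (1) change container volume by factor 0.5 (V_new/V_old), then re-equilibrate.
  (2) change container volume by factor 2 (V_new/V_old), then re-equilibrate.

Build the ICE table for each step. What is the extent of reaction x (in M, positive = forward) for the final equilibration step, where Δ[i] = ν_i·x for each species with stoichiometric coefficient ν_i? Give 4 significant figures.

x = -0.01663 M

Q₀ = 3.3995e+05 vs Keq = 314.2 ⇒ Q>K, reverse
Step 1:
                    M           X           J           L
  Initial     0.01004      0.5085       1.812      0.2863
  Change      0.07006     0.07006     0.02335    -0.04671
  Equil        0.0801      0.5786       1.835      0.2396
  solve Keq expr → x = -0.02335; check Q = 314.2
Then change container volume by factor 0.5 (V_new/V_old).
Step 2:
                    M           X           J           L
  Initial      0.1602       1.157       3.671      0.4792
  Change      -0.0998     -0.0998    -0.03327     0.06653
  Equil       0.06041       1.057       3.637      0.5457
  solve Keq expr → x = 0.03327; check Q = 314.2
Then change container volume by factor 2 (V_new/V_old).
Step 3:
                    M           X           J           L
  Initial      0.0302      0.5287       1.819      0.2729
  Change       0.0499      0.0499     0.01663    -0.03327
  Equil        0.0801      0.5786       1.835      0.2396
  solve Keq expr → x = -0.01663; check Q = 314.2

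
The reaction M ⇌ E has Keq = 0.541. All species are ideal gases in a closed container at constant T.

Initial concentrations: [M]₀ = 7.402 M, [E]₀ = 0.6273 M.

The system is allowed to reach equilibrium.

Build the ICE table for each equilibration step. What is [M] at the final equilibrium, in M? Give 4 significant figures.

[M]_eq = 5.21 M

Q₀ = 0.08475 vs Keq = 0.541 ⇒ Q<K, forward
Step 1:
                   M          E
  init         7.402     0.6273
  Δ           -2.192      2.192
  eq            5.21      2.819
  solve Keq expr → x = 2.192; check Q = 0.541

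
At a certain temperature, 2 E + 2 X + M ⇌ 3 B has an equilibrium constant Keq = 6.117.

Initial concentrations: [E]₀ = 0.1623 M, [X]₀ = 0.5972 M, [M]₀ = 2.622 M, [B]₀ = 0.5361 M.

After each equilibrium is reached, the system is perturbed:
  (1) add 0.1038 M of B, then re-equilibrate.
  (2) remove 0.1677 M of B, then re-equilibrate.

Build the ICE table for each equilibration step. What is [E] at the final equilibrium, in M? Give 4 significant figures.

[E]_eq = 0.1484 M

Q₀ = 6.255 vs Keq = 6.117 ⇒ Q>K, reverse
Step 1:
                   E          X          M          B
  Initial     0.1623     0.5972      2.622     0.5361
  Change  9.2081e-04 9.2081e-04 4.6041e-04  -0.001381
  Equil       0.1632     0.5981      2.622     0.5347
  solve Keq expr → x = -4.6041e-04; check Q = 6.117
Then add 0.1038 M of B.
Step 2:
                   E          X          M          B
  Initial     0.1632     0.5981      2.622     0.6385
  Change     0.02402    0.02402    0.01201   -0.03604
  Equil       0.1872     0.6221      2.634     0.6025
  solve Keq expr → x = -0.01201; check Q = 6.117
Then remove 0.1677 M of B.
Step 3:
                   E          X          M          B
  Initial     0.1872     0.6221      2.634     0.4348
  Change    -0.03884   -0.03884   -0.01942    0.05827
  Equil       0.1484     0.5833      2.615      0.493
  solve Keq expr → x = 0.01942; check Q = 6.117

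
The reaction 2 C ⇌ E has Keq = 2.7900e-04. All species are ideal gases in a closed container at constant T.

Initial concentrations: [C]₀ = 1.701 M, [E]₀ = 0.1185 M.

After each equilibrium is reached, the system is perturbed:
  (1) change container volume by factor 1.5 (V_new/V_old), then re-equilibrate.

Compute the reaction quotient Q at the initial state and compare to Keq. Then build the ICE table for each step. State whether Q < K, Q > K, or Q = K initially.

Q₀ = 0.04096; Q > K (proceeds reverse)

Q₀ = 0.04096 vs Keq = 2.7900e-04 ⇒ Q>K, reverse
Step 1:
                   C          E
  init         1.701     0.1185
  Δ           0.2349    -0.1175
  eq           1.936   0.001046
  solve Keq expr → x = -0.1175; check Q = 2.7900e-04
Then change container volume by factor 1.5 (V_new/V_old).
Step 2:
                   C          E
  init         1.291 6.9708e-04
  Δ       4.6405e-04 -2.3203e-04
  eq           1.291 4.6505e-04
  solve Keq expr → x = -2.3203e-04; check Q = 2.7900e-04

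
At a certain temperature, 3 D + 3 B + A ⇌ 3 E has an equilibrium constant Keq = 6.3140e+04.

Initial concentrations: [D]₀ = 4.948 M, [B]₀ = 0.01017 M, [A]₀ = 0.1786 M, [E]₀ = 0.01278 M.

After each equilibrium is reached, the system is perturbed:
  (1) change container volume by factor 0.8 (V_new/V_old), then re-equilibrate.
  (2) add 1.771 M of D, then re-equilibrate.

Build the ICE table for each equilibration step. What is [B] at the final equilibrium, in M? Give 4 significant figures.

Q₀ = 0.09172 vs Keq = 6.3140e+04 ⇒ Q<K, forward
Step 1:
                  D         B         A         E
  I           4.948   0.01017    0.1786   0.01278
  C       -0.009963 -0.009963 -0.003321  0.009963
  E           4.938 2.0668e-04    0.1753   0.02274
  solve Keq expr → x = 0.003321; check Q = 6.3140e+04
Then change container volume by factor 0.8 (V_new/V_old).
Step 2:
                  D         B         A         E
  I           6.173 2.5834e-04    0.2191   0.02843
  C       -6.6030e-05 -6.6030e-05 -2.2010e-05 6.6030e-05
  E           6.172 1.9231e-04    0.2191    0.0285
  solve Keq expr → x = 2.2010e-05; check Q = 6.3140e+04
Then add 1.771 M of D.
Step 3:
                  D         B         A         E
  I           7.943 1.9231e-04    0.2191    0.0285
  C       -4.2649e-05 -4.2649e-05 -1.4216e-05 4.2649e-05
  E           7.943 1.4967e-04    0.2191   0.02854
  solve Keq expr → x = 1.4216e-05; check Q = 6.3140e+04

[B]_eq = 1.4967e-04 M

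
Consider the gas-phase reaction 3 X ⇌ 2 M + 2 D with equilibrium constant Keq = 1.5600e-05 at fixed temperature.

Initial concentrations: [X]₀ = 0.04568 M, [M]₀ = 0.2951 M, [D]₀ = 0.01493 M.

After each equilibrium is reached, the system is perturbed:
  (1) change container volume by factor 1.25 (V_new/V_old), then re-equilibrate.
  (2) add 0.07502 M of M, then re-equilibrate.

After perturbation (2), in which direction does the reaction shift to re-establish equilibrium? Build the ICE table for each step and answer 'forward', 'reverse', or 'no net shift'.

Direction: reverse

Q₀ = 0.2036 vs Keq = 1.5600e-05 ⇒ Q>K, reverse
Step 1:
                  X         M         D
  Initial   0.04568    0.2951   0.01493
  Change    0.02202  -0.01468  -0.01468
  Equil      0.0677    0.2804 2.4812e-04
  solve Keq expr → x = -0.007341; check Q = 1.5600e-05
Then change container volume by factor 1.25 (V_new/V_old).
Step 2:
                  X         M         D
  Initial   0.05416    0.2243 1.9850e-04
  Change  -3.4789e-05 2.3193e-05 2.3193e-05
  Equil     0.05413    0.2244 2.2169e-04
  solve Keq expr → x = 1.1596e-05; check Q = 1.5600e-05
Then add 0.07502 M of M.
Step 3:
                  X         M         D
  Initial   0.05413    0.2994 2.2169e-04
  Change  8.2712e-05 -5.5141e-05 -5.5141e-05
  Equil     0.05421    0.2993 1.6655e-04
  solve Keq expr → x = -2.7571e-05; check Q = 1.5600e-05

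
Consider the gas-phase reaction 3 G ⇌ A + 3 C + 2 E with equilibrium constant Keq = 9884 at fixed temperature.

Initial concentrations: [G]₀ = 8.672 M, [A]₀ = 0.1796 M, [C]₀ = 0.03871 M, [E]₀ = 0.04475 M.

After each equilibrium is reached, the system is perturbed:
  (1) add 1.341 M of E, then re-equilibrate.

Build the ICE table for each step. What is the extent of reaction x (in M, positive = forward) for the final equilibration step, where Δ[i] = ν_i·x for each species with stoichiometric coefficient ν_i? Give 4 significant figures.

x = -0.05682 M

Q₀ = 3.1989e-11 vs Keq = 9884 ⇒ Q<K, forward
Step 1:
                  G         A         C         E
  init        8.672    0.1796   0.03871   0.04475
  Δ          -7.308     2.436     7.308     4.872
  eq          1.364     2.616     7.347     4.917
  solve Keq expr → x = 2.436; check Q = 9884
Then add 1.341 M of E.
Step 2:
                  G         A         C         E
  init        1.364     2.616     7.347     6.258
  Δ          0.1705  -0.05682   -0.1705   -0.1136
  eq          1.534     2.559     7.176     6.144
  solve Keq expr → x = -0.05682; check Q = 9884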